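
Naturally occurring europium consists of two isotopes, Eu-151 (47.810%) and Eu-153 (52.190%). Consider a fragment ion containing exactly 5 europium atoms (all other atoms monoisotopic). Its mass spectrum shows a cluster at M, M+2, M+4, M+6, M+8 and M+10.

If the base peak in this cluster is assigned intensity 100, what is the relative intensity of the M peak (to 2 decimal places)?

(0.47810 + 0.52190)^5 gives M 0.0250, M+2 0.1363, M+4 0.2977, M+6 0.3249, M+8 0.1774, M+10 0.0387; the largest is M+6.
P(M+6) = C(5,3) × 0.47810^2 × 0.52190^3 = 10 × 0.22857961 × 0.14215492 = 0.324937 (base)
P(M) = C(5,0) × 0.47810^5 × 0.52190^0 = 1 × 0.02498007 × 1.0000 = 0.024980
Relative intensity = 0.024980 / 0.324937 × 100 = 7.69

7.69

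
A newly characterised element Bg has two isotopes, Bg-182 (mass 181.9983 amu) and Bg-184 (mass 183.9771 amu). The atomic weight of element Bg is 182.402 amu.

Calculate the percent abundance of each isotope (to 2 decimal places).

Bg-182: 79.60%, Bg-184: 20.40%

With x = fraction of Bg-182 (so Bg-184 is 1 − x):
181.9983·x + 183.9771·(1 − x) = 182.402
(181.9983 − 183.9771)·x = 182.402 − 183.9771
x = -1.5751 / -1.9788 = 0.79599 → 79.60% Bg-182, 20.40% Bg-184.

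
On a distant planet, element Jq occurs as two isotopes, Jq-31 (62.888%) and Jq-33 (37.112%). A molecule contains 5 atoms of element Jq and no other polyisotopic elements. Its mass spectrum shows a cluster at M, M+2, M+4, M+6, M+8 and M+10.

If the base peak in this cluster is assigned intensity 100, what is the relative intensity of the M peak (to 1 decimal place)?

28.7

Binomial terms of (0.62888 + 0.37112)^5: M 0.0984, M+2 0.2902, M+4 0.3426, M+6 0.2022, M+8 0.0596, M+10 0.0070 → M+4 is the base peak.
P(M+4) = C(5,2) × 0.62888^3 × 0.37112^2 = 10 × 0.24871579 × 0.13773005 = 0.342556 (base)
P(M) = C(5,0) × 0.62888^5 × 0.37112^0 = 1 × 0.09836462 × 1.0000 = 0.098365
Relative intensity = 0.098365 / 0.342556 × 100 = 28.7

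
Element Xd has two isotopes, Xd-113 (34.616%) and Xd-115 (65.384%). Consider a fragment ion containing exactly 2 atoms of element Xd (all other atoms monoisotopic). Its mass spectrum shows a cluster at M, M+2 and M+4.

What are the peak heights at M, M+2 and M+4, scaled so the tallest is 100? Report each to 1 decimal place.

26.5 : 100.0 : 94.4

Each Xd atom is independently Xd-113 (p = 0.34616) or Xd-115 (q = 0.65384); the cluster is the binomial expansion (p + q)^2.
P(M) = 0.34616^2 = 0.119827
P(M+2) = 2 × 0.34616^1 × 0.65384^1 = 0.452667
P(M+4) = 0.65384^2 = 0.427507
The M+2 peak is largest (0.452667); scaling to 100 gives 26.5 : 100.0 : 94.4.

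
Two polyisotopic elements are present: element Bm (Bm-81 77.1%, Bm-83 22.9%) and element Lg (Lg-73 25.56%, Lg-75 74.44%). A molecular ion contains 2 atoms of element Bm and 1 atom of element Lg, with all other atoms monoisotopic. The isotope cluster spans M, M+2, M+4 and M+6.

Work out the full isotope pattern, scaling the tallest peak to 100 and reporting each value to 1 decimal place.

28.5 : 100.0 : 51.9 : 7.3

Element Bm pattern (n=2): 0.594441 : 0.353118 : 0.052441
Element Lg pattern (n=1): 0.2556 : 0.7444
Convolve the two distributions (both contribute in 2-u steps):
  M: 0.594441×0.2556 = 0.151939
  M+2: 0.594441×0.7444 + 0.353118×0.2556 = 0.532759
  M+4: 0.353118×0.7444 + 0.052441×0.2556 = 0.276265
  M+6: 0.052441×0.7444 = 0.039037
Scale to base peak (0.532759) = 100: 28.5 : 100.0 : 51.9 : 7.3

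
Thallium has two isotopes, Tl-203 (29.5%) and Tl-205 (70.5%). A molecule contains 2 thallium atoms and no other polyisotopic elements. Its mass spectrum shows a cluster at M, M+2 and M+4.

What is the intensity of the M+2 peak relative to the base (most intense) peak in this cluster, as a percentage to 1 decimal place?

83.7%

Term probabilities: M 0.0870, M+2 0.4160, M+4 0.4970. Base peak = M+4.
P(M+4) = C(2,2) × 0.295^0 × 0.705^2 = 1 × 1.0000 × 0.497025 = 0.497025 (base)
P(M+2) = C(2,1) × 0.295^1 × 0.705^1 = 2 × 0.2950 × 0.7050 = 0.415950
Relative intensity = 0.415950 / 0.497025 × 100 = 83.7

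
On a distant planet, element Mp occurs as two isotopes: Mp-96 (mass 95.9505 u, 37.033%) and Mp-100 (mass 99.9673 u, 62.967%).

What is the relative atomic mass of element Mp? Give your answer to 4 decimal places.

Average mass = Σ (abundance × isotope mass) = 0.37033 × 95.9505 + 0.62967 × 99.9673
= 35.53335 + 62.94641 = 98.47976 u

98.4798 u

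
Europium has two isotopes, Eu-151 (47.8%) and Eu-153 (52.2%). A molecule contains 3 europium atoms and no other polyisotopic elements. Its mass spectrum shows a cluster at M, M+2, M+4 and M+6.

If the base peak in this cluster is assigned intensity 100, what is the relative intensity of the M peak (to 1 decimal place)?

28.0

Term probabilities: M 0.1092, M+2 0.3578, M+4 0.3907, M+6 0.1422. Base peak = M+4.
P(M+4) = C(3,2) × 0.478^1 × 0.522^2 = 3 × 0.4780 × 0.272484 = 0.390742 (base)
P(M) = C(3,0) × 0.478^3 × 0.522^0 = 1 × 0.10921535 × 1.0000 = 0.109215
Relative intensity = 0.109215 / 0.390742 × 100 = 28.0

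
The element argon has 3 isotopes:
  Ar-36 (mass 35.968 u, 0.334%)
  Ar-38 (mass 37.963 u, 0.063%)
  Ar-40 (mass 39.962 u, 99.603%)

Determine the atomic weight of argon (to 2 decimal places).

39.95 u

Ar = Σ fᵢ·mᵢ = 0.00334 × 35.968 + 0.00063 × 37.963 + 0.99603 × 39.962
= 0.1201 + 0.0239 + 39.8034 = 39.9474 u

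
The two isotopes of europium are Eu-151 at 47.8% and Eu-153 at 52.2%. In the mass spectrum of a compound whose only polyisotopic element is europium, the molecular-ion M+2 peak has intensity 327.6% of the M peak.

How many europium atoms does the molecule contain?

3

The M+2/M ratio from n Eu atoms is n · q/p = n · 0.522/0.478.
n = 3.276 × 0.478/0.522 = 3.00 ≈ 3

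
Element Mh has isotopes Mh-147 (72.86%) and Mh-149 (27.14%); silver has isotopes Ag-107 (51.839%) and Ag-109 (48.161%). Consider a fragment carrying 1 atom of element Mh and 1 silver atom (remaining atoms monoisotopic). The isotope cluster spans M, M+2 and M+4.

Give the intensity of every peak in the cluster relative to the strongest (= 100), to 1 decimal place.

Element Mh pattern (n=1): 0.7286 : 0.2714
Silver pattern (n=1): 0.51839 : 0.48161
Convolve the two distributions (both contribute in 2-u steps):
  M: 0.7286×0.51839 = 0.377699
  M+2: 0.7286×0.48161 + 0.2714×0.51839 = 0.491592
  M+4: 0.2714×0.48161 = 0.130709
Scale to base peak (0.491592) = 100: 76.8 : 100.0 : 26.6

76.8 : 100.0 : 26.6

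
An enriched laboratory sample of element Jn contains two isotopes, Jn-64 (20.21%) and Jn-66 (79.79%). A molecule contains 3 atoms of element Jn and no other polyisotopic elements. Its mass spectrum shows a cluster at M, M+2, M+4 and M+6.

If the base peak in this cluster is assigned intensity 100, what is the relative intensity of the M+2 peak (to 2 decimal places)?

Term probabilities: M 0.0083, M+2 0.0978, M+4 0.3860, M+6 0.5080. Base peak = M+6.
P(M+6) = C(3,3) × 0.2021^0 × 0.7979^3 = 1 × 1.0000 × 0.50797857 = 0.507979 (base)
P(M+2) = C(3,1) × 0.2021^2 × 0.7979^1 = 3 × 0.04084441 × 0.7979 = 0.097769
Relative intensity = 0.097769 / 0.507979 × 100 = 19.25

19.25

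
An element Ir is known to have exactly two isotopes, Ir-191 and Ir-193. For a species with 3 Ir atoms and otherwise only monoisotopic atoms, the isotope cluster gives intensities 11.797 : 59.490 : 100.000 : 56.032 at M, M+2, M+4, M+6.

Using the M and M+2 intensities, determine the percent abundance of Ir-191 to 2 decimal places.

37.30%

Let p = fractional abundance of Ir-191. I(M+2)/I(M) = [C(3,1)·p^2·(1−p)] / p^3 = 3·(1−p)/p = 59.490/11.797 = 5.0428
(1−p)/p = 5.0428/3 = 1.6809  ⇒  p = 1/(1 + 1.6809) = 0.3730
Ir-191: 37.30%, Ir-193: 62.70%.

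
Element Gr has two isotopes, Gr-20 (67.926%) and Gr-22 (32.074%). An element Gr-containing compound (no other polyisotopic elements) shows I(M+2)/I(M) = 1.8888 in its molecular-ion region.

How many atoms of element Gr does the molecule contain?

With n Gr atoms, P(M+2)/P(M) = C(n,1)·p^(n−1)q / p^n = n·q/p = n · 0.32074/0.67926.
n = 1.8888 × 0.67926/0.32074 = 4.00 ≈ 4

4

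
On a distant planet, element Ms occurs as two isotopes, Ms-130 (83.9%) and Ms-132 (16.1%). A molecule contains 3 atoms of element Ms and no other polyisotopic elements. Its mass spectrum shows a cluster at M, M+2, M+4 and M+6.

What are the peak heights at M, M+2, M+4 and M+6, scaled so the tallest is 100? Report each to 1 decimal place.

100.0 : 57.6 : 11.0 : 0.7

Each Ms atom is independently Ms-130 (p = 0.839) or Ms-132 (q = 0.161); the cluster is the binomial expansion (p + q)^3.
P(M) = 0.839^3 = 0.590590
P(M+2) = 3 × 0.839^2 × 0.161^1 = 0.339994
P(M+4) = 3 × 0.839^1 × 0.161^2 = 0.065243
P(M+6) = 0.161^3 = 0.004173
The M peak is largest (0.590590); scaling to 100 gives 100.0 : 57.6 : 11.0 : 0.7.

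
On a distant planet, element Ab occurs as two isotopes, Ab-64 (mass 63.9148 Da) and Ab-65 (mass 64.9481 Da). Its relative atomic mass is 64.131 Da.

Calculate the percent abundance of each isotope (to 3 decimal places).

With x = fraction of Ab-64 (so Ab-65 is 1 − x):
63.9148·x + 64.9481·(1 − x) = 64.131
(63.9148 − 64.9481)·x = 64.131 − 64.9481
x = -0.8171 / -1.0333 = 0.79077 → 79.077% Ab-64, 20.923% Ab-65.

Ab-64: 79.077%, Ab-65: 20.923%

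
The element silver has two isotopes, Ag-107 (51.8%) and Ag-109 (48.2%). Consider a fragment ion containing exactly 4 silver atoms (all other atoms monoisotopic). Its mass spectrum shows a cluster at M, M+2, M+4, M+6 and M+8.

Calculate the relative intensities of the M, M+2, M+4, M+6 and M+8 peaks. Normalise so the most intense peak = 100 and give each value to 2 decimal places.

19.25 : 71.65 : 100.00 : 62.03 : 14.43

Expanding (0.518 + 0.482)^4:
P(M) = 0.518^4 = 0.071998
P(M+2) = 4 × 0.518^3 × 0.482^1 = 0.267976
P(M+4) = 6 × 0.518^2 × 0.482^2 = 0.374029
P(M+6) = 4 × 0.518^1 × 0.482^3 = 0.232023
P(M+8) = 0.482^4 = 0.053974
The M+4 peak is largest (0.374029); scaling to 100 gives 19.25 : 71.65 : 100.00 : 62.03 : 14.43.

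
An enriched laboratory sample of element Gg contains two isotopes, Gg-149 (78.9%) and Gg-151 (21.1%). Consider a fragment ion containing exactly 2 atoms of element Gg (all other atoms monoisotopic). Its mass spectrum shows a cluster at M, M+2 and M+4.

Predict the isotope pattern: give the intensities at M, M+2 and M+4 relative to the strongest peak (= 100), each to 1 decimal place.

The 2 Gg atoms are independent, so intensities follow the terms of (0.789 + 0.211)^2.
P(M) = 0.789^2 = 0.622521
P(M+2) = 2 × 0.789^1 × 0.211^1 = 0.332958
P(M+4) = 0.211^2 = 0.044521
The M peak is largest (0.622521); scaling to 100 gives 100.0 : 53.5 : 7.2.

100.0 : 53.5 : 7.2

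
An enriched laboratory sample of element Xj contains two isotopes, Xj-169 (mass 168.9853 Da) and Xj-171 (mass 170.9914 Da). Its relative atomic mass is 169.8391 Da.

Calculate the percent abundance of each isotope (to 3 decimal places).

Writing the weighted mean with unknown fraction x of Xj-169:
168.9853·x + 170.9914·(1 − x) = 169.8391
(168.9853 − 170.9914)·x = 169.8391 − 170.9914
x = -1.1523 / -2.0061 = 0.57440 → 57.440% Xj-169, 42.560% Xj-171.

Xj-169: 57.440%, Xj-171: 42.560%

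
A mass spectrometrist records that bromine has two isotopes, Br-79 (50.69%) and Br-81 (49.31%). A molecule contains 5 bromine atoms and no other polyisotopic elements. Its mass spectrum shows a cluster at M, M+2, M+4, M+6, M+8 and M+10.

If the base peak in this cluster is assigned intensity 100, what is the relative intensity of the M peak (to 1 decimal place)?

Term probabilities: M 0.0335, M+2 0.1628, M+4 0.3167, M+6 0.3081, M+8 0.1498, M+10 0.0292. Base peak = M+4.
P(M+4) = C(5,2) × 0.5069^3 × 0.4931^2 = 10 × 0.13024674 × 0.24314761 = 0.316692 (base)
P(M) = C(5,0) × 0.5069^5 × 0.4931^0 = 1 × 0.03346659 × 1.0000 = 0.033467
Relative intensity = 0.033467 / 0.316692 × 100 = 10.6

10.6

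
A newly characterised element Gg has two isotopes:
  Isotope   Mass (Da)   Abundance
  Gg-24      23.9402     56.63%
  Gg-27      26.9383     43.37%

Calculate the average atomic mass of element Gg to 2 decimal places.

25.24 Da

Ar = Σ fᵢ·mᵢ = 0.5663 × 23.9402 + 0.4337 × 26.9383
= 13.55734 + 11.68314 = 25.24048 Da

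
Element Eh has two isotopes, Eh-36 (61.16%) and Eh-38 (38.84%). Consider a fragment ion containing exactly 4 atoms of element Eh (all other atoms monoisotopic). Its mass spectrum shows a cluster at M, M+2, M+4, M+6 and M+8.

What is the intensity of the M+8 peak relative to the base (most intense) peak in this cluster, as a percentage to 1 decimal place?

6.4%

Binomial terms of (0.6116 + 0.3884)^4: M 0.1399, M+2 0.3554, M+4 0.3386, M+6 0.1433, M+8 0.0228 → M+2 is the base peak.
P(M+2) = C(4,1) × 0.6116^3 × 0.3884^1 = 4 × 0.22877177 × 0.3884 = 0.355420 (base)
P(M+8) = C(4,4) × 0.6116^0 × 0.3884^4 = 1 × 1.0000 × 0.0227571 = 0.022757
Relative intensity = 0.022757 / 0.355420 × 100 = 6.4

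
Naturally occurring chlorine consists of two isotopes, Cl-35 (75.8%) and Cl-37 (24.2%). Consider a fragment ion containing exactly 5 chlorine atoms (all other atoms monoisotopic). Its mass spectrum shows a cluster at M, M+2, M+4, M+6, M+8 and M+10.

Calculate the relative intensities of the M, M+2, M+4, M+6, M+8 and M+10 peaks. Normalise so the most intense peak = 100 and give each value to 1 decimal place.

62.6 : 100.0 : 63.9 : 20.4 : 3.3 : 0.2

Expanding (0.758 + 0.242)^5:
P(M) = 0.758^5 = 0.250234
P(M+2) = 5 × 0.758^4 × 0.242^1 = 0.399450
P(M+4) = 10 × 0.758^3 × 0.242^2 = 0.255058
P(M+6) = 10 × 0.758^2 × 0.242^3 = 0.081430
P(M+8) = 5 × 0.758^1 × 0.242^4 = 0.012999
P(M+10) = 0.242^5 = 0.000830
The M+2 peak is largest (0.399450); scaling to 100 gives 62.6 : 100.0 : 63.9 : 20.4 : 3.3 : 0.2.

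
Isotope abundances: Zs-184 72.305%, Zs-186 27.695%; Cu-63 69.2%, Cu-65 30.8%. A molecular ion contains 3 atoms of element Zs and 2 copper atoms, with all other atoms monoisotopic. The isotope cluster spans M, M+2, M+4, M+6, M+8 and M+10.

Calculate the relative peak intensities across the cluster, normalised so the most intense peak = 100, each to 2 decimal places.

49.04 : 100.00 : 81.46 : 33.13 : 6.73 : 0.55

Element Zs pattern (n=3): 0.37801148 : 0.43436946 : 0.16637663 : 0.02124243
Copper pattern (n=2): 0.478864 : 0.426272 : 0.094864
Convolve the two distributions (both contribute in 2-u steps):
  M: 0.37801148×0.478864 = 0.181016
  M+2: 0.37801148×0.426272 + 0.43436946×0.478864 = 0.369140
  M+4: 0.37801148×0.094864 + 0.43436946×0.426272 + 0.16637663×0.478864 = 0.300691
  M+6: 0.43436946×0.094864 + 0.16637663×0.426272 + 0.02124243×0.478864 = 0.122300
  M+8: 0.16637663×0.094864 + 0.02124243×0.426272 = 0.024838
  M+10: 0.02124243×0.094864 = 0.002015
Scale to base peak (0.369140) = 100: 49.04 : 100.00 : 81.46 : 33.13 : 6.73 : 0.55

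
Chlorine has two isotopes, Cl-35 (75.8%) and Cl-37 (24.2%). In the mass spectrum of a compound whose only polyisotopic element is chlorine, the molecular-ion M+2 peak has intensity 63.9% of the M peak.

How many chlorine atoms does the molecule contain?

For n independent Cl atoms, I(M+2)/I(M) = n · (abundance Cl-37) / (abundance Cl-35) = n · 0.242/0.758.
n = 0.639 × 0.758/0.242 = 2.00 ≈ 2

2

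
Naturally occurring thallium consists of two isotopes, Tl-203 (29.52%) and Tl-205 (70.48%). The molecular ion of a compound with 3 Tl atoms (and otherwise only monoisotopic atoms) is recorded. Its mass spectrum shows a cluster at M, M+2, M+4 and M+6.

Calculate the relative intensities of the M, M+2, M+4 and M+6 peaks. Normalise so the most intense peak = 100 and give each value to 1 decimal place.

Each Tl atom is independently Tl-203 (p = 0.2952) or Tl-205 (q = 0.7048); the cluster is the binomial expansion (p + q)^3.
P(M) = 0.2952^3 = 0.025725
P(M+2) = 3 × 0.2952^2 × 0.7048^1 = 0.184255
P(M+4) = 3 × 0.2952^1 × 0.7048^2 = 0.439916
P(M+6) = 0.7048^3 = 0.350104
The M+4 peak is largest (0.439916); scaling to 100 gives 5.8 : 41.9 : 100.0 : 79.6.

5.8 : 41.9 : 100.0 : 79.6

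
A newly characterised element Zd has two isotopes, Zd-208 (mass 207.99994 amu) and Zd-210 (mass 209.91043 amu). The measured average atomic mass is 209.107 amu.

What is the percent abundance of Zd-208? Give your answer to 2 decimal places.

Writing the weighted mean with unknown fraction x of Zd-208:
207.99994·x + 209.91043·(1 − x) = 209.107
(207.99994 − 209.91043)·x = 209.107 − 209.91043
x = -0.80343 / -1.91049 = 0.42054 → 42.05% Zd-208, 57.95% Zd-210.

42.05%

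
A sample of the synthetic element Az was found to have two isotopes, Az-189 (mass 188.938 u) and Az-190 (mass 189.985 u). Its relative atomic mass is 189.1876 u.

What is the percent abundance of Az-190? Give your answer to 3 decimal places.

Writing the weighted mean with unknown fraction x of Az-189:
188.938·x + 189.985·(1 − x) = 189.1876
(188.938 − 189.985)·x = 189.1876 − 189.985
x = -0.7974 / -1.047 = 0.76160 → 76.160% Az-189, 23.840% Az-190.

23.840%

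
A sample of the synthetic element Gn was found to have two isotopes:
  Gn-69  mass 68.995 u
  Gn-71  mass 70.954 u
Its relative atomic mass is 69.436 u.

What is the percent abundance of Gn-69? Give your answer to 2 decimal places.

77.49%

With x = fraction of Gn-69 (so Gn-71 is 1 − x):
68.995·x + 70.954·(1 − x) = 69.436
(68.995 − 70.954)·x = 69.436 − 70.954
x = -1.518 / -1.959 = 0.77489 → 77.49% Gn-69, 22.51% Gn-71.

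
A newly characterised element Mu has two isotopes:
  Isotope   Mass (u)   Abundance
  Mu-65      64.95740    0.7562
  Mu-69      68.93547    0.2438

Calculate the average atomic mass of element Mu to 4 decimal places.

Weight each isotope mass by its fractional abundance: 0.7562 × 64.95740 + 0.2438 × 68.93547
= 49.120786 + 16.806468 = 65.927254 u

65.9273 u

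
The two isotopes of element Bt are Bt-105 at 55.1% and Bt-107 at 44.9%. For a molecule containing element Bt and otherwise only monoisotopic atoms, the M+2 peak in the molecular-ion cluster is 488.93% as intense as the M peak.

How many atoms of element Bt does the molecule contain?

The M+2/M ratio from n Bt atoms is n · q/p = n · 0.449/0.551.
n = 4.8893 × 0.551/0.449 = 6.00 ≈ 6

6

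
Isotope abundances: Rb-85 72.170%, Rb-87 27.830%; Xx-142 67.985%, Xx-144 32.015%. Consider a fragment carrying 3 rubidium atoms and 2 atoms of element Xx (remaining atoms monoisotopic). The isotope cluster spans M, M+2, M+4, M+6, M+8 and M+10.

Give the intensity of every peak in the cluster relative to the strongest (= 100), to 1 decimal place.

47.6 : 100.0 : 83.7 : 35.0 : 7.3 : 0.6

Rubidium pattern (n=3): 0.37589809 : 0.43485841 : 0.16768892 : 0.02155458
Element Xx pattern (n=2): 0.46219602 : 0.43530796 : 0.10249602
Convolve the two distributions (both contribute in 2-u steps):
  M: 0.37589809×0.46219602 = 0.173739
  M+2: 0.37589809×0.43530796 + 0.43485841×0.46219602 = 0.364621
  M+4: 0.37589809×0.10249602 + 0.43485841×0.43530796 + 0.16768892×0.46219602 = 0.305331
  M+6: 0.43485841×0.10249602 + 0.16768892×0.43530796 + 0.02155458×0.46219602 = 0.127530
  M+8: 0.16768892×0.10249602 + 0.02155458×0.43530796 = 0.026570
  M+10: 0.02155458×0.10249602 = 0.002209
Scale to base peak (0.364621) = 100: 47.6 : 100.0 : 83.7 : 35.0 : 7.3 : 0.6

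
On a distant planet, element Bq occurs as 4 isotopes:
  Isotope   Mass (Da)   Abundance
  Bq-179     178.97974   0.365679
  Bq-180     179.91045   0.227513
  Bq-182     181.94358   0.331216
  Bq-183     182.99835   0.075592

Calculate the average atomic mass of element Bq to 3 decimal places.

The abundance-weighted mean is 0.365679 × 178.97974 + 0.227513 × 179.91045 + 0.331216 × 181.94358 + 0.075592 × 182.99835
= 65.449132 + 40.931966 + 60.262625 + 13.833211 = 180.476934 Da

180.477 Da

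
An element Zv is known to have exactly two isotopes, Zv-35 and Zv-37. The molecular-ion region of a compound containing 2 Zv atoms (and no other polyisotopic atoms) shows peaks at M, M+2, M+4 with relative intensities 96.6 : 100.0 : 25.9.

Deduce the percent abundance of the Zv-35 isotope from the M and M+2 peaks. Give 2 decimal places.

If p is the fraction of Zv that is Zv-35, then I(M+2)/I(M) = [C(2,1)·p^1·(1−p)] / p^2 = 2·(1−p)/p = 100.0/96.6 = 1.0352
(1−p)/p = 1.0352/2 = 0.5176  ⇒  p = 1/(1 + 0.5176) = 0.6589
Zv-35: 65.89%, Zv-37: 34.11%.

65.89%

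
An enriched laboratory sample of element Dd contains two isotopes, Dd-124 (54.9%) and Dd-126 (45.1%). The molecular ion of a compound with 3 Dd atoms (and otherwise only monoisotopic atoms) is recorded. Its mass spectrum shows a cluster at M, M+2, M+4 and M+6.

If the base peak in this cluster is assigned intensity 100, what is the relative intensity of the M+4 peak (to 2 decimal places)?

(0.549 + 0.451)^3 gives M 0.1655, M+2 0.4078, M+4 0.3350, M+6 0.0917; the largest is M+2.
P(M+2) = C(3,1) × 0.549^2 × 0.451^1 = 3 × 0.301401 × 0.4510 = 0.407796 (base)
P(M+4) = C(3,2) × 0.549^1 × 0.451^2 = 3 × 0.5490 × 0.203401 = 0.335001
Relative intensity = 0.335001 / 0.407796 × 100 = 82.15

82.15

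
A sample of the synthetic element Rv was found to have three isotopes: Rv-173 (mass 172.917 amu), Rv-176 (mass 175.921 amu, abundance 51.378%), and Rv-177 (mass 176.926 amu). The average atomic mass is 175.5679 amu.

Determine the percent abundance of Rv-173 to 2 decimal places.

The remaining 48.622% is split between Rv-173 (fraction x) and Rv-177 (fraction 0.48622 − x).
Substituting: 172.917x + 176.926(0.48622 − x) = 85.18320862
(172.917 − 176.926)x = -0.8417511  ⇒  x = 0.20997, y = 0.27625
Rv-173: 21.00%, Rv-177: 27.63%.

21.00%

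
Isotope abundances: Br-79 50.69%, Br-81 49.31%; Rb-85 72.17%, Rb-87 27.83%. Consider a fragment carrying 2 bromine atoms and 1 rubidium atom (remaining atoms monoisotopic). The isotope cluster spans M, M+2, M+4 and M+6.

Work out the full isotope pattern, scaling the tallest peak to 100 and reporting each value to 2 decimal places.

42.90 : 100.00 : 72.78 : 15.65

Bromine pattern (n=2): 0.25694761 : 0.49990478 : 0.24314761
Rubidium pattern (n=1): 0.7217 : 0.2783
Convolve the two distributions (both contribute in 2-u steps):
  M: 0.25694761×0.7217 = 0.185439
  M+2: 0.25694761×0.2783 + 0.49990478×0.7217 = 0.432290
  M+4: 0.49990478×0.2783 + 0.24314761×0.7217 = 0.314603
  M+6: 0.24314761×0.2783 = 0.067668
Scale to base peak (0.432290) = 100: 42.90 : 100.00 : 72.78 : 15.65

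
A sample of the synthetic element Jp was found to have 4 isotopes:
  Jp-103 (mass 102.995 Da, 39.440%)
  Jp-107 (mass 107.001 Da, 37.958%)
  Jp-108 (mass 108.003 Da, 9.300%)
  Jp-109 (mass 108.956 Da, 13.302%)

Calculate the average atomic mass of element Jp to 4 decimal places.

Ar = Σ fᵢ·mᵢ = 0.39440 × 102.995 + 0.37958 × 107.001 + 0.09300 × 108.003 + 0.13302 × 108.956
= 40.62123 + 40.61544 + 10.04428 + 14.49333 = 105.77428 Da

105.7743 Da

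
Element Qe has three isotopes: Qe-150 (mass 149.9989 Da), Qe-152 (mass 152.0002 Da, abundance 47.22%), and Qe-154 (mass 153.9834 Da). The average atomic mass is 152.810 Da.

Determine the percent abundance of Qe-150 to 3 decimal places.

Let x and y be the fractions of Qe-150 and Qe-154. Then x + y = 1 − 0.4722 = 0.5278 and 149.9989x + 153.9834y = 152.810 − 0.4722×152.0002 = 81.03550556.
Substituting: 149.9989x + 153.9834(0.5278 − x) = 81.03550556
(149.9989 − 153.9834)x = -0.23693296  ⇒  x = 0.05946, y = 0.46834
Qe-150: 5.946%, Qe-154: 46.834%.

5.946%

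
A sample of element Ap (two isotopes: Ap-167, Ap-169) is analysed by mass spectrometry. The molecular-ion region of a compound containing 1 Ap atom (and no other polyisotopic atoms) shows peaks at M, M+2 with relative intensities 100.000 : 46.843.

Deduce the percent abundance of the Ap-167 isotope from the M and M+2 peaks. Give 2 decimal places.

68.10%

Let p = fractional abundance of Ap-167. I(M+2)/I(M) = [C(1,1)·p^0·(1−p)] / p^1 = 1·(1−p)/p = 46.843/100.000 = 0.4684
(1−p)/p = 0.4684/1 = 0.4684  ⇒  p = 1/(1 + 0.4684) = 0.6810
Ap-167: 68.10%, Ap-169: 31.90%.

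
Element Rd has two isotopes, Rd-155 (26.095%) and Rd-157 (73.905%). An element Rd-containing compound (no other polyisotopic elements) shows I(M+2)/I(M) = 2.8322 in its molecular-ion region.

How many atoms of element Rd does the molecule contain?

For n independent Rd atoms, I(M+2)/I(M) = n · (abundance Rd-157) / (abundance Rd-155) = n · 0.73905/0.26095.
n = 2.8322 × 0.26095/0.73905 = 1.00 ≈ 1

1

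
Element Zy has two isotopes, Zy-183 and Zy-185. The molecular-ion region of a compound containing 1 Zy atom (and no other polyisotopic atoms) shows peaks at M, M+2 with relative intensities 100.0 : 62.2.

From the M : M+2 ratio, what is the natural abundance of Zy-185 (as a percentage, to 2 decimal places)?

Let p = fractional abundance of Zy-183. I(M+2)/I(M) = [C(1,1)·p^0·(1−p)] / p^1 = 1·(1−p)/p = 62.2/100.0 = 0.6220
(1−p)/p = 0.6220/1 = 0.6220  ⇒  p = 1/(1 + 0.6220) = 0.6165
Zy-183: 61.65%, Zy-185: 38.35%.

38.35%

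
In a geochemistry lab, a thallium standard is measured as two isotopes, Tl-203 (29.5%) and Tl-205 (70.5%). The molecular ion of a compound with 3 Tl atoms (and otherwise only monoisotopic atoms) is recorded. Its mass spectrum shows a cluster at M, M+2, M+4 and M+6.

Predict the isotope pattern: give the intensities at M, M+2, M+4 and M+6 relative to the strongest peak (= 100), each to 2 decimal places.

5.84 : 41.84 : 100.00 : 79.66

The 3 Tl atoms are independent, so intensities follow the terms of (0.295 + 0.705)^3.
P(M) = 0.295^3 = 0.025672
P(M+2) = 3 × 0.295^2 × 0.705^1 = 0.184058
P(M+4) = 3 × 0.295^1 × 0.705^2 = 0.439867
P(M+6) = 0.705^3 = 0.350403
The M+4 peak is largest (0.439867); scaling to 100 gives 5.84 : 41.84 : 100.00 : 79.66.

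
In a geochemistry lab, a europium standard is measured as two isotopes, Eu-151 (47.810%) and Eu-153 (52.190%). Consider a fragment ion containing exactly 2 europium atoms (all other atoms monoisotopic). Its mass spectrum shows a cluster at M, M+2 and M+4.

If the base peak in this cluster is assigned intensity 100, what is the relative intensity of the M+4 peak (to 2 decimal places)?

(0.47810 + 0.52190)^2 gives M 0.2286, M+2 0.4990, M+4 0.2724; the largest is M+2.
P(M+2) = C(2,1) × 0.47810^1 × 0.52190^1 = 2 × 0.4781 × 0.5219 = 0.499041 (base)
P(M+4) = C(2,2) × 0.47810^0 × 0.52190^2 = 1 × 1.0000 × 0.27237961 = 0.272380
Relative intensity = 0.272380 / 0.499041 × 100 = 54.58

54.58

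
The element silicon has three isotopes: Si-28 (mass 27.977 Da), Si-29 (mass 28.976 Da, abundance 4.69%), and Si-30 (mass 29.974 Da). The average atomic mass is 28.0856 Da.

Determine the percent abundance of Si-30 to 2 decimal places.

Let x and y be the fractions of Si-28 and Si-30. Then x + y = 1 − 0.0469 = 0.9531 and 27.977x + 29.974y = 28.0856 − 0.0469×28.976 = 26.7266256.
Substituting: 27.977x + 29.974(0.9531 − x) = 26.7266256
(27.977 − 29.974)x = -1.8415938  ⇒  x = 0.92218, y = 0.03092
Si-28: 92.22%, Si-30: 3.09%.

3.09%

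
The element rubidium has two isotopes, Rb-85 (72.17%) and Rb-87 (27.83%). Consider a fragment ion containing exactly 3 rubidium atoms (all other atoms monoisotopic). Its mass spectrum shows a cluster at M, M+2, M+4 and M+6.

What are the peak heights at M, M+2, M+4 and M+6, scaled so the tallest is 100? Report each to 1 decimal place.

86.4 : 100.0 : 38.6 : 5.0

Expanding (0.7217 + 0.2783)^3:
P(M) = 0.7217^3 = 0.375898
P(M+2) = 3 × 0.7217^2 × 0.2783^1 = 0.434858
P(M+4) = 3 × 0.7217^1 × 0.2783^2 = 0.167689
P(M+6) = 0.2783^3 = 0.021555
The M+2 peak is largest (0.434858); scaling to 100 gives 86.4 : 100.0 : 38.6 : 5.0.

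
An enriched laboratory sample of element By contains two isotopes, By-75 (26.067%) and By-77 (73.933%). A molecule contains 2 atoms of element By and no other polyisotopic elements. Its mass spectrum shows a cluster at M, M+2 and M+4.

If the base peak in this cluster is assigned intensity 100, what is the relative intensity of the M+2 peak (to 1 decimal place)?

(0.26067 + 0.73933)^2 gives M 0.0679, M+2 0.3854, M+4 0.5466; the largest is M+4.
P(M+4) = C(2,2) × 0.26067^0 × 0.73933^2 = 1 × 1.0000 × 0.54660885 = 0.546609 (base)
P(M+2) = C(2,1) × 0.26067^1 × 0.73933^1 = 2 × 0.26067 × 0.73933 = 0.385442
Relative intensity = 0.385442 / 0.546609 × 100 = 70.5

70.5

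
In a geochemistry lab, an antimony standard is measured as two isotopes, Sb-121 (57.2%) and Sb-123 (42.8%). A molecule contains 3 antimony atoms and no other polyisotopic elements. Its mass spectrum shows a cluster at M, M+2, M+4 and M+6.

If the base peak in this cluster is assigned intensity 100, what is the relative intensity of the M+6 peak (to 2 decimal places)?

Term probabilities: M 0.1871, M+2 0.4201, M+4 0.3143, M+6 0.0784. Base peak = M+2.
P(M+2) = C(3,1) × 0.572^2 × 0.428^1 = 3 × 0.327184 × 0.4280 = 0.420104 (base)
P(M+6) = C(3,3) × 0.572^0 × 0.428^3 = 1 × 1.0000 × 0.07840275 = 0.078403
Relative intensity = 0.078403 / 0.420104 × 100 = 18.66

18.66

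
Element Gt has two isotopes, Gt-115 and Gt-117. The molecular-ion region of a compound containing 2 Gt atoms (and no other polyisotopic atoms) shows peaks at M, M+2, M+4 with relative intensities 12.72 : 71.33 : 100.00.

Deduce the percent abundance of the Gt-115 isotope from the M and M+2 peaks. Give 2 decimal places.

Let p = fractional abundance of Gt-115. I(M+2)/I(M) = [C(2,1)·p^1·(1−p)] / p^2 = 2·(1−p)/p = 71.33/12.72 = 5.6077
(1−p)/p = 5.6077/2 = 2.8039  ⇒  p = 1/(1 + 2.8039) = 0.2629
Gt-115: 26.29%, Gt-117: 73.71%.

26.29%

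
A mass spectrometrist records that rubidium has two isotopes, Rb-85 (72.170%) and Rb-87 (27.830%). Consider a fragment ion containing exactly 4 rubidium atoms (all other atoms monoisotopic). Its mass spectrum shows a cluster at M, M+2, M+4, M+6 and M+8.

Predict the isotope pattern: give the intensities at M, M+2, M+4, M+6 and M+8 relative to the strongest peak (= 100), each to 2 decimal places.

64.83 : 100.00 : 57.84 : 14.87 : 1.43

Expanding (0.72170 + 0.27830)^4:
P(M) = 0.72170^4 = 0.271286
P(M+2) = 4 × 0.72170^3 × 0.27830^1 = 0.418450
P(M+4) = 6 × 0.72170^2 × 0.27830^2 = 0.242042
P(M+6) = 4 × 0.72170^1 × 0.27830^3 = 0.062224
P(M+8) = 0.27830^4 = 0.005999
The M+2 peak is largest (0.418450); scaling to 100 gives 64.83 : 100.00 : 57.84 : 14.87 : 1.43.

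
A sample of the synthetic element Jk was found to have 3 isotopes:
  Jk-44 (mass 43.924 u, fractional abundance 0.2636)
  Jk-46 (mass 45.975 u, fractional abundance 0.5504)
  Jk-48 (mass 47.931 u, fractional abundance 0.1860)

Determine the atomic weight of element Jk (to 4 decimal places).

45.7982 u

Weight each isotope mass by its fractional abundance: 0.2636 × 43.924 + 0.5504 × 45.975 + 0.1860 × 47.931
= 11.57837 + 25.30464 + 8.91517 = 45.79818 u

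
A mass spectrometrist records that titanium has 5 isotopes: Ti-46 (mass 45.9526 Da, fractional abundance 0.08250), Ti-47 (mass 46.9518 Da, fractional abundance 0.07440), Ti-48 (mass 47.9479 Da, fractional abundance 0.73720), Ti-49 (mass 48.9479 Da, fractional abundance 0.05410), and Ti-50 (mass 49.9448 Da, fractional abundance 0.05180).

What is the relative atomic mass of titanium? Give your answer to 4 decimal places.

47.8667 Da

Ar = Σ fᵢ·mᵢ = 0.08250 × 45.9526 + 0.07440 × 46.9518 + 0.73720 × 47.9479 + 0.05410 × 48.9479 + 0.05180 × 49.9448
= 3.79109 + 3.49321 + 35.34719 + 2.64808 + 2.58714 = 47.86671 Da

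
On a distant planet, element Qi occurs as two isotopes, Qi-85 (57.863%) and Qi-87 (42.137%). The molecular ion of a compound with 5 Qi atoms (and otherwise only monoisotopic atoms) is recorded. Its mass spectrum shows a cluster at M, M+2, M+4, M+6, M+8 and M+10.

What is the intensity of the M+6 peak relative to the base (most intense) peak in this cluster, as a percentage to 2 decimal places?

72.82%

Binomial terms of (0.57863 + 0.42137)^5: M 0.0649, M+2 0.2362, M+4 0.3440, M+6 0.2505, M+8 0.0912, M+10 0.0133 → M+4 is the base peak.
P(M+4) = C(5,2) × 0.57863^3 × 0.42137^2 = 10 × 0.19373266 × 0.17755268 = 0.343978 (base)
P(M+6) = C(5,3) × 0.57863^2 × 0.42137^3 = 10 × 0.33481268 × 0.07481537 = 0.250491
Relative intensity = 0.250491 / 0.343978 × 100 = 72.82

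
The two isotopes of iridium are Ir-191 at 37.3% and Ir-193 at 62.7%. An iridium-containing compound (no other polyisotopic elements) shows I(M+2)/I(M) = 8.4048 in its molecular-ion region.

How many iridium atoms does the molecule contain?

The M+2/M ratio from n Ir atoms is n · q/p = n · 0.627/0.373.
n = 8.4048 × 0.373/0.627 = 5.00 ≈ 5

5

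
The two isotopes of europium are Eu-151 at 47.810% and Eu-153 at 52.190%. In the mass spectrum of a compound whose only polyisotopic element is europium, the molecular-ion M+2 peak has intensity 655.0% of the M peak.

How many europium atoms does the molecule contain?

For n independent Eu atoms, I(M+2)/I(M) = n · (abundance Eu-153) / (abundance Eu-151) = n · 0.52190/0.47810.
n = 6.550 × 0.47810/0.52190 = 6.00 ≈ 6

6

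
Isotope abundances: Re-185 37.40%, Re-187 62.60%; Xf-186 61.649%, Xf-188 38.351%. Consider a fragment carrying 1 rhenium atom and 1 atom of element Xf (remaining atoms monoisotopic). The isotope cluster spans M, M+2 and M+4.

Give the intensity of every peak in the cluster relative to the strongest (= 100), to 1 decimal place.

43.6 : 100.0 : 45.4

Rhenium pattern (n=1): 0.3740 : 0.6260
Element Xf pattern (n=1): 0.61649 : 0.38351
Convolve the two distributions (both contribute in 2-u steps):
  M: 0.3740×0.61649 = 0.230567
  M+2: 0.3740×0.38351 + 0.6260×0.61649 = 0.529355
  M+4: 0.6260×0.38351 = 0.240077
Scale to base peak (0.529355) = 100: 43.6 : 100.0 : 45.4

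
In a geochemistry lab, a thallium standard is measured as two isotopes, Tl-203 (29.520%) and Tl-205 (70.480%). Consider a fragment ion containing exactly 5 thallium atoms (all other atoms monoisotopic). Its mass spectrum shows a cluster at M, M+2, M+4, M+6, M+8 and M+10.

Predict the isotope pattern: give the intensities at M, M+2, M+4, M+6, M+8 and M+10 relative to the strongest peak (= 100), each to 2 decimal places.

0.62 : 7.35 : 35.09 : 83.77 : 100.00 : 47.75

The 5 Tl atoms are independent, so intensities follow the terms of (0.29520 + 0.70480)^5.
P(M) = 0.29520^5 = 0.002242
P(M+2) = 5 × 0.29520^4 × 0.70480^1 = 0.026761
P(M+4) = 10 × 0.29520^3 × 0.70480^2 = 0.127785
P(M+6) = 10 × 0.29520^2 × 0.70480^3 = 0.305092
P(M+8) = 5 × 0.29520^1 × 0.70480^4 = 0.364208
P(M+10) = 0.70480^5 = 0.173912
The M+8 peak is largest (0.364208); scaling to 100 gives 0.62 : 7.35 : 35.09 : 83.77 : 100.00 : 47.75.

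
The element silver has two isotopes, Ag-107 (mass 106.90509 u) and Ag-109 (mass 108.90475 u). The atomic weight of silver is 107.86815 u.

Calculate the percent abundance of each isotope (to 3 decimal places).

Ag-107: 51.839%, Ag-109: 48.161%

With x = fraction of Ag-107 (so Ag-109 is 1 − x):
106.90509·x + 108.90475·(1 − x) = 107.86815
(106.90509 − 108.90475)·x = 107.86815 − 108.90475
x = -1.03660 / -1.99966 = 0.51839 → 51.839% Ag-107, 48.161% Ag-109.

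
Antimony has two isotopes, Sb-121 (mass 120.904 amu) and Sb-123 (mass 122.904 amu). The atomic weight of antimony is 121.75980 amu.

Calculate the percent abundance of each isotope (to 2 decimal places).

Sb-121: 57.21%, Sb-123: 42.79%

Let x be the fractional abundance of Sb-121; then Sb-123 has abundance 1 − x.
120.904·x + 122.904·(1 − x) = 121.75980
(120.904 − 122.904)·x = 121.75980 − 122.904
x = -1.14420 / -2.000 = 0.57210 → 57.21% Sb-121, 42.79% Sb-123.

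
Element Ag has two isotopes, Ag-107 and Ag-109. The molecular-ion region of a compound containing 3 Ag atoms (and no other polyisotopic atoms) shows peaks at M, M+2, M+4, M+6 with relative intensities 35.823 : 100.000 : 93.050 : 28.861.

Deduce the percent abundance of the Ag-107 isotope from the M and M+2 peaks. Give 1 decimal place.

Let p = fractional abundance of Ag-107. I(M+2)/I(M) = [C(3,1)·p^2·(1−p)] / p^3 = 3·(1−p)/p = 100.000/35.823 = 2.7915
(1−p)/p = 2.7915/3 = 0.9305  ⇒  p = 1/(1 + 0.9305) = 0.5180
Ag-107: 51.8%, Ag-109: 48.2%.

51.8%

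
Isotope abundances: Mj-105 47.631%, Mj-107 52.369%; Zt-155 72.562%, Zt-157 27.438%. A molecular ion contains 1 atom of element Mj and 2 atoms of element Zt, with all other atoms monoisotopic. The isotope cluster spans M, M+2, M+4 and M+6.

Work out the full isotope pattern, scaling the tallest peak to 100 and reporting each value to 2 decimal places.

53.89 : 100.00 : 52.51 : 8.47

Element Mj pattern (n=1): 0.47631 : 0.52369
Element Zt pattern (n=2): 0.52652438 : 0.39819123 : 0.07528438
Convolve the two distributions (both contribute in 2-u steps):
  M: 0.47631×0.52652438 = 0.250789
  M+2: 0.47631×0.39819123 + 0.52369×0.52652438 = 0.465398
  M+4: 0.47631×0.07528438 + 0.52369×0.39819123 = 0.244387
  M+6: 0.52369×0.07528438 = 0.039426
Scale to base peak (0.465398) = 100: 53.89 : 100.00 : 52.51 : 8.47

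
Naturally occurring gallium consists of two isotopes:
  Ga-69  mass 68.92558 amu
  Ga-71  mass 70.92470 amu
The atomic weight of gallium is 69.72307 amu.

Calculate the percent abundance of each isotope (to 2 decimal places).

Let x be the fractional abundance of Ga-69; then Ga-71 has abundance 1 − x.
68.92558·x + 70.92470·(1 − x) = 69.72307
(68.92558 − 70.92470)·x = 69.72307 − 70.92470
x = -1.20163 / -1.99912 = 0.60108 → 60.11% Ga-69, 39.89% Ga-71.

Ga-69: 60.11%, Ga-71: 39.89%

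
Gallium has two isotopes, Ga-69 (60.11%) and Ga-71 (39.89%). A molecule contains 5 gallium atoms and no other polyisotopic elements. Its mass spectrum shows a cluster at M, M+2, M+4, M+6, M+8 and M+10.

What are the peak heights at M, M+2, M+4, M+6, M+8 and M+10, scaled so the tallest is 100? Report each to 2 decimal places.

22.71 : 75.34 : 100.00 : 66.36 : 22.02 : 2.92

Expanding (0.6011 + 0.3989)^5:
P(M) = 0.6011^5 = 0.078475
P(M+2) = 5 × 0.6011^4 × 0.3989^1 = 0.260388
P(M+4) = 10 × 0.6011^3 × 0.3989^2 = 0.345596
P(M+6) = 10 × 0.6011^2 × 0.3989^3 = 0.229343
P(M+8) = 5 × 0.6011^1 × 0.3989^4 = 0.076098
P(M+10) = 0.3989^5 = 0.010100
The M+4 peak is largest (0.345596); scaling to 100 gives 22.71 : 75.34 : 100.00 : 66.36 : 22.02 : 2.92.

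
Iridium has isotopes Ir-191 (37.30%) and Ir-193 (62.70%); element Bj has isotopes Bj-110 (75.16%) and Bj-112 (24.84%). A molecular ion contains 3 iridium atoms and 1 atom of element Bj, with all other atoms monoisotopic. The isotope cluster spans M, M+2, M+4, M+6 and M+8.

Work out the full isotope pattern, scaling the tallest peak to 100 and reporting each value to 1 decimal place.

Iridium pattern (n=3): 0.05189512 : 0.26170165 : 0.43991135 : 0.24649188
Element Bj pattern (n=1): 0.7516 : 0.2484
Convolve the two distributions (both contribute in 2-u steps):
  M: 0.05189512×0.7516 = 0.039004
  M+2: 0.05189512×0.2484 + 0.26170165×0.7516 = 0.209586
  M+4: 0.26170165×0.2484 + 0.43991135×0.7516 = 0.395644
  M+6: 0.43991135×0.2484 + 0.24649188×0.7516 = 0.294537
  M+8: 0.24649188×0.2484 = 0.061229
Scale to base peak (0.395644) = 100: 9.9 : 53.0 : 100.0 : 74.4 : 15.5

9.9 : 53.0 : 100.0 : 74.4 : 15.5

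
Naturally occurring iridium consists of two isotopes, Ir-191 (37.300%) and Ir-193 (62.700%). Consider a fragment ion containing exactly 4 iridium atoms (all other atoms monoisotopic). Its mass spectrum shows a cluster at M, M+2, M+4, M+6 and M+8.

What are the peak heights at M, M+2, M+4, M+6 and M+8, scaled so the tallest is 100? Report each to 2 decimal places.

Each Ir atom is independently Ir-191 (p = 0.37300) or Ir-193 (q = 0.62700); the cluster is the binomial expansion (p + q)^4.
P(M) = 0.37300^4 = 0.019357
P(M+2) = 4 × 0.37300^3 × 0.62700^1 = 0.130153
P(M+4) = 6 × 0.37300^2 × 0.62700^2 = 0.328174
P(M+6) = 4 × 0.37300^1 × 0.62700^3 = 0.367766
P(M+8) = 0.62700^4 = 0.154550
The M+6 peak is largest (0.367766); scaling to 100 gives 5.26 : 35.39 : 89.23 : 100.00 : 42.02.

5.26 : 35.39 : 89.23 : 100.00 : 42.02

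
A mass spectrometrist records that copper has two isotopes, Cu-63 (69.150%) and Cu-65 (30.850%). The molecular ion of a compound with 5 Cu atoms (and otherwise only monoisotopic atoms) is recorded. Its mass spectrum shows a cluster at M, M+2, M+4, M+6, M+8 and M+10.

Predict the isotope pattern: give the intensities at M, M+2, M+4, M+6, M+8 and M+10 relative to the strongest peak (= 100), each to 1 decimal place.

The 5 Cu atoms are independent, so intensities follow the terms of (0.69150 + 0.30850)^5.
P(M) = 0.69150^5 = 0.158111
P(M+2) = 5 × 0.69150^4 × 0.30850^1 = 0.352691
P(M+4) = 10 × 0.69150^3 × 0.30850^2 = 0.314693
P(M+6) = 10 × 0.69150^2 × 0.30850^3 = 0.140394
P(M+8) = 5 × 0.69150^1 × 0.30850^4 = 0.031317
P(M+10) = 0.30850^5 = 0.002794
The M+2 peak is largest (0.352691); scaling to 100 gives 44.8 : 100.0 : 89.2 : 39.8 : 8.9 : 0.8.

44.8 : 100.0 : 89.2 : 39.8 : 8.9 : 0.8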